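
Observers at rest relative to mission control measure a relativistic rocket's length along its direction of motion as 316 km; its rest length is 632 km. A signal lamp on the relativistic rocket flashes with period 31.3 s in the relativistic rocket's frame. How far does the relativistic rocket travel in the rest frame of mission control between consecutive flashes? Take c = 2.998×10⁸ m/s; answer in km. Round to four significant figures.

From L = L₀/γ: γ = 632/316 = 2.
β = √(1 − 1/γ²) = 0.86603. Lab-frame period = γτ = 2×31.3 s = 62.6 s. Distance = βc × γτ = 0.86603 × 2.998×10⁸ m/s × 62.6 s = 1.6253×10^10 m = 1.625×10^7 km.

1.625×10^7 km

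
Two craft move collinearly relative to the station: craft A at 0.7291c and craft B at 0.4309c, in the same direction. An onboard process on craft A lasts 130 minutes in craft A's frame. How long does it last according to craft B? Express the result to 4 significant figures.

144.4 minutes

Transform craft A's velocity into craft B's frame: (0.7291 − 0.4309)/(1 − 0.7291·0.4309) = 0.2982/0.68583081, so the relative speed is 0.4348c.
At |u| = 0.4348c, γ = (1 − 0.189051)^(−1/2) = 1.1105.
The clock on craft A records proper time, so craft B measures Δt = γΔτ = 1.1105 × 130 = 144.4 minutes.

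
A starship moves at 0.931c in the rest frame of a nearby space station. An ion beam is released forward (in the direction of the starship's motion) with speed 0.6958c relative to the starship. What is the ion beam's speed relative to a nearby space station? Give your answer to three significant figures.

0.987c

In units of c, u = (u' + v)/(1 + u'v) with u' = 0.6958 and v = 0.931.
Numerator: 0.6958 + 0.931 = 1.6268. Denominator: 1 + (0.6958)(0.931) = 1.6477898.
u = 1.6268/1.6477898 = 0.98726, so the speed is 0.987c.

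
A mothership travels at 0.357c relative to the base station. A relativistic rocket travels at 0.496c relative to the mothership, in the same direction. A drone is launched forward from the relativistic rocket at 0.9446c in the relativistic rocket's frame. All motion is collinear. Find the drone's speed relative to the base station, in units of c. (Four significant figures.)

First combine the drone and relativistic rocket (S''→S'): u₁ = (0.9446 + 0.496)/(1 + 0.9446×0.496) = 1.4406/1.4685216 = 0.98099.
Then combine with the mothership (S'→S): u = (0.98099 + 0.357)/(1 + 0.98099×0.357) = 1.33799/1.35021343 = 0.99095.

0.9909c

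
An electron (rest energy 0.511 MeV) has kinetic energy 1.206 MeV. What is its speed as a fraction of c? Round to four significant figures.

0.9547c

K = (γ−1)mc², so γ = 1 + 1.206/0.511 = 3.3601.
Then v/c = √(1 − γ⁻²) = √(1 − 0.0885718) = √0.9114282 = 0.9547.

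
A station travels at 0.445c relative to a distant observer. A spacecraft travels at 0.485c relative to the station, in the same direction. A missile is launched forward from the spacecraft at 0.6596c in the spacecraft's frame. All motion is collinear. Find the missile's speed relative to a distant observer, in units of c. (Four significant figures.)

Apply u = (u'+v)/(1+u'v) twice. Missile in the station frame: (0.6596+0.485)/(1+0.6596·0.485) = 1.1446/1.319906 = 0.86718c.
That velocity, transformed to the rest frame of a distant observer: (0.86718+0.445)/(1+0.86718·0.445) = 1.31218/1.3858951 = 0.94681c.

0.9468c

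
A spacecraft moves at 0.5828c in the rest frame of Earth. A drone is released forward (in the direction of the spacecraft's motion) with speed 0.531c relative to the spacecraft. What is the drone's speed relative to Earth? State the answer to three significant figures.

0.851c

In units of c, u = (u' + v)/(1 + u'v) with u' = 0.531 and v = 0.5828.
Numerator: 0.531 + 0.5828 = 1.1138. Denominator: 1 + (0.531)(0.5828) = 1.3094668.
u = 1.1138/1.3094668 = 0.85058, so the speed is 0.851c.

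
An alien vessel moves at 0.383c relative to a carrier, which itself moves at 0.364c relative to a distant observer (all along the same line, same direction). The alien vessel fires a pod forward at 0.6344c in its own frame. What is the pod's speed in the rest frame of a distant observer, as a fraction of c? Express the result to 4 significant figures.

First combine the pod and alien vessel (S''→S'): u₁ = (0.6344 + 0.383)/(1 + 0.6344×0.383) = 1.0174/1.2429752 = 0.81852.
Then combine with the carrier (S'→S): u = (0.81852 + 0.364)/(1 + 0.81852×0.364) = 1.18252/1.29794128 = 0.91107.

0.9111c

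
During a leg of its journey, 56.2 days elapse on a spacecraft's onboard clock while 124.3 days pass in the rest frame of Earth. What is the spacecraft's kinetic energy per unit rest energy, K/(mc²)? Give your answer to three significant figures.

1.21

From Δt = γΔτ: γ = 124.3/56.2 = 2.21174.
Since K = (γ−1)mc², K/(mc²) = 2.21174 − 1 = 1.21.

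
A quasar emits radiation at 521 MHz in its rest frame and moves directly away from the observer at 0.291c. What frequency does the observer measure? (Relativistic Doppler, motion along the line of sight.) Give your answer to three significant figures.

386 MHz

Relativistic Doppler (source moving away): f_obs = f_src · √((1−β)/(1+β)).
With β = 0.291: factor = √(0.709/1.291) = 0.74107.
f_obs = 521 × 0.74107 = 386 MHz.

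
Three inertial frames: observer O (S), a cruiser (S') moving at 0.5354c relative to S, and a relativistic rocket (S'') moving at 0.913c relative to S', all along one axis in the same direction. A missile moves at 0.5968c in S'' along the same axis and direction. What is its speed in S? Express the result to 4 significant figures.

First combine the missile and relativistic rocket (S''→S'): u₁ = (0.5968 + 0.913)/(1 + 0.5968×0.913) = 1.5098/1.5448784 = 0.97729.
Then combine with the cruiser (S'→S): u = (0.97729 + 0.5354)/(1 + 0.97729×0.5354) = 1.51269/1.523241066 = 0.99307.

0.9931c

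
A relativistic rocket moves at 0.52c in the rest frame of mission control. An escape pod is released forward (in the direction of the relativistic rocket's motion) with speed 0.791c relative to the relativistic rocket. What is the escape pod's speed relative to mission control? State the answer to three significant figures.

In units of c, u = (u' + v)/(1 + u'v) with u' = 0.791 and v = 0.52.
Numerator: 0.791 + 0.52 = 1.311. Denominator: 1 + (0.791)(0.52) = 1.41132.
u = 1.311/1.41132 = 0.92892, so the speed is 0.929c.

0.929c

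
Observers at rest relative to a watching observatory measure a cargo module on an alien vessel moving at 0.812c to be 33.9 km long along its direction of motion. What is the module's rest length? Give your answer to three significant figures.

Lorentz factor: γ = (1 − 0.659344)^(−1/2) = 1.7133.
Proper length: L₀ = γ·L = 1.7133 × 33.9 = 58.1 km.

58.1 km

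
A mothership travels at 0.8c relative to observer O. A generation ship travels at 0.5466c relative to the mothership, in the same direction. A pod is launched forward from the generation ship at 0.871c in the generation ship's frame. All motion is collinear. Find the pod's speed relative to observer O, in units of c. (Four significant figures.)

First combine the pod and generation ship (S''→S'): u₁ = (0.871 + 0.5466)/(1 + 0.871×0.5466) = 1.4176/1.4760886 = 0.96038.
Then combine with the mothership (S'→S): u = (0.96038 + 0.8)/(1 + 0.96038×0.8) = 1.76038/1.768304 = 0.99552.

0.9955c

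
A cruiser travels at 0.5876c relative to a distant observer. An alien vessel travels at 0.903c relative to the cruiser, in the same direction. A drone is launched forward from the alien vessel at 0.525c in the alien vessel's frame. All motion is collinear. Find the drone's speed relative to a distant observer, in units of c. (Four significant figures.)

First combine the drone and alien vessel (S''→S'): u₁ = (0.525 + 0.903)/(1 + 0.525×0.903) = 1.428/1.474075 = 0.96874.
Then combine with the cruiser (S'→S): u = (0.96874 + 0.5876)/(1 + 0.96874×0.5876) = 1.55634/1.569231624 = 0.99178.

0.9918c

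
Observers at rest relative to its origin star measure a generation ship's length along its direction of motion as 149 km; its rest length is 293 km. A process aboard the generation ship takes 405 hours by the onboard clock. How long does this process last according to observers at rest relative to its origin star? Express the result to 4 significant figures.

Length contraction gives γ = L₀/L = 293/149 = 1.96644.
The same γ dilates the second interval: 1.96644 × 405 hours = 796.4 hours.

796.4 hours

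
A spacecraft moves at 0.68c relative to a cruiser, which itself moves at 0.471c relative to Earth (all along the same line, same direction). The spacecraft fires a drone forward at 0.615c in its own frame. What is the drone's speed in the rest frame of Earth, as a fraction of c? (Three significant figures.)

Apply u = (u'+v)/(1+u'v) twice. Drone in the cruiser frame: (0.615+0.68)/(1+0.615·0.68) = 1.295/1.4182 = 0.91313c.
That velocity, transformed to the rest frame of Earth: (0.91313+0.471)/(1+0.91313·0.471) = 1.38413/1.43008423 = 0.96787c.

0.968c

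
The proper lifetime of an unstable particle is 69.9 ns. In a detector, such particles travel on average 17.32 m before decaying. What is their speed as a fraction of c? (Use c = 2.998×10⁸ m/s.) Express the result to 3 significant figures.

d = βγcτ ⇒ βγ = d/(cτ) = 17.32 m / (20.95602 m) = 0.82649.
β = (βγ)/√(1+(βγ)²) = 0.82649/√1.683086 = 0.637.

0.637c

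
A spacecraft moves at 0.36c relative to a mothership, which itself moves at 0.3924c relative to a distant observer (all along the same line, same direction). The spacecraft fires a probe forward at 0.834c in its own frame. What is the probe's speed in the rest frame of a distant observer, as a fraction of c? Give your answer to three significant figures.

Compose velocities in two stages. Stage 1 (into S'): u₁ = (0.834+0.36)/(1+0.834×0.36) = 0.91829.
Stage 2 (into S): u = (0.91829+0.3924)/(1+0.91829×0.3924) = 0.9635, so the speed is 0.964c.

0.964c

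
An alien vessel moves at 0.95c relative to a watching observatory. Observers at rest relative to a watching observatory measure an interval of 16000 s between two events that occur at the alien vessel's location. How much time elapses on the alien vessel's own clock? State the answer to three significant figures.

With β = 0.95, γ = 1/√(1 − 0.95²) = 1/√0.0975 = 3.2026.
The alien vessel's clock runs slow as seen from a watching observatory, so Δτ = Δt/γ = 16000/3.2026 = 5000 s.

5000 s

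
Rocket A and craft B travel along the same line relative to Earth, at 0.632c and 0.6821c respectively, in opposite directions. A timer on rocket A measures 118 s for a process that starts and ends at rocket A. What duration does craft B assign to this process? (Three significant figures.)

298 s

Speed of rocket A in craft B's frame: u = (v_A + v_B)/(1 + v_A v_B/c²) = (0.632 + 0.6821)/(1 + 0.632×0.6821) = 1.3141/1.4310872 = 0.91825; |u| = 0.91825c.
γ for this relative speed: γ = 1/√(1 − 0.843183) = 2.5252.
The clock on rocket A records proper time, so craft B measures Δt = γΔτ = 2.5252 × 118 = 298 s.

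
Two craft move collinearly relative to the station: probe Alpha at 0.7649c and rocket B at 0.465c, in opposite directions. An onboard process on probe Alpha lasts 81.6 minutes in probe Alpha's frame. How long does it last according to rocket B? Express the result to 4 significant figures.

Transform probe Alpha's velocity into rocket B's frame: (0.7649 + 0.465)/(1 + 0.7649·0.465) = 1.2299/1.3556785, so the relative speed is 0.90722c.
At |u| = 0.90722c, γ = (1 − 0.823048)^(−1/2) = 2.3772.
Probe Alpha's interval is proper; time dilation gives Δt_B = γΔτ = 2.3772 × 81.6 minutes = 194.0 minutes.

194.0 minutes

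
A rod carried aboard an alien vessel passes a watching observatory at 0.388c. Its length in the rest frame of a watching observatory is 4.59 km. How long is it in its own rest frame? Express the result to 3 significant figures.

With β = 0.388, γ = 1/√(1 − 0.388²) = 1/√0.849456 = 1.085.
Proper length: L₀ = γ·L = 1.085 × 4.59 = 4.98 km.

4.98 km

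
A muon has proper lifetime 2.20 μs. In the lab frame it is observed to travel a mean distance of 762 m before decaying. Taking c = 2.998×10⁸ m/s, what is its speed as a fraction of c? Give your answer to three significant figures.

Let x = d/(cτ) = 762.0 m / (2.998×10⁸ m/s × 2.200×10^-6 s) = 1.1553. Since d = βγcτ, x = βγ = β/√(1−β²).
Solving: β² = x²/(1+x²) = 1.33472/2.33472 = 0.571683, so β = 0.756.

0.756c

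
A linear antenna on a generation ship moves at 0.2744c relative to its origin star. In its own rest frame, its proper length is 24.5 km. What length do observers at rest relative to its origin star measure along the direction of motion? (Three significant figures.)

With β = 0.2744, γ = 1/√(1 − 0.2744²) = 1/√0.92470464 = 1.0399.
Along the direction of motion the measured length is L₀/γ = 24.5/1.0399 = 23.6 km.

23.6 km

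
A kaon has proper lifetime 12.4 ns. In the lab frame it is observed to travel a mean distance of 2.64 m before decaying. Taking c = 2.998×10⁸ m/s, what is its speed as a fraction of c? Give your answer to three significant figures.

d = βγcτ ⇒ βγ = d/(cτ) = 2.640 m / (3.71752 m) = 0.71015.
β = (βγ)/√(1+(βγ)²) = 0.71015/√1.504313 = 0.579.

0.579c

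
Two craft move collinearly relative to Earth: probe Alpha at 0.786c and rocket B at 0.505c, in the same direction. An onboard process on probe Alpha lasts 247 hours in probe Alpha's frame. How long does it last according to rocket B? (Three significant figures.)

279 hours

Transform probe Alpha's velocity into rocket B's frame: (0.786 − 0.505)/(1 − 0.786·0.505) = 0.281/0.60307, so the relative speed is 0.46595c.
At |u| = 0.46595c, γ = (1 − 0.217109)^(−1/2) = 1.1302.
Probe Alpha's interval is proper; time dilation gives Δt_B = γΔτ = 1.1302 × 247 hours = 279 hours.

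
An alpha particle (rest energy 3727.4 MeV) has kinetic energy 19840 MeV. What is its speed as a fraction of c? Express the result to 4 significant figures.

γ = 1 + K/(mc²) = 1 + 19840/3727.4 = 6.3227.
β = √(1 − 1/γ²) = √(1 − 0.0250147) = √0.9749853 = 0.9874.

0.9874c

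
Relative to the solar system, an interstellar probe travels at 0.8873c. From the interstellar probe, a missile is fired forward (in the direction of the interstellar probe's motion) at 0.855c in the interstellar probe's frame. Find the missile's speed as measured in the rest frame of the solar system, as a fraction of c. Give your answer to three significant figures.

Relativistic velocity addition: u = (u' + v)/(1 + u'v/c²), with u' = 0.855c and v = 0.8873c.
Numerator: 0.855 + 0.8873 = 1.7423. Denominator: 1 + (0.855)(0.8873) = 1.7586415.
u = 1.7423/1.7586415 = 0.99071, so the speed is 0.991c.

0.991c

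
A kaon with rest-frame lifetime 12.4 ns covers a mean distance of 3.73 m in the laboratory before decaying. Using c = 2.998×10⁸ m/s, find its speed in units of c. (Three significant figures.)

0.708c

d = βγcτ ⇒ βγ = d/(cτ) = 3.730 m / (3.71752 m) = 1.0034.
β = (βγ)/√(1+(βγ)²) = 1.0034/√2.00681 = 0.708.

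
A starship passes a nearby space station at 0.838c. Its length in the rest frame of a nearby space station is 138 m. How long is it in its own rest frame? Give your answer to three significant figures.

253 m

Lorentz factor: γ = (1 − 0.702244)^(−1/2) = 1.8326.
Proper length: L₀ = γ·L = 1.8326 × 138 = 253 m.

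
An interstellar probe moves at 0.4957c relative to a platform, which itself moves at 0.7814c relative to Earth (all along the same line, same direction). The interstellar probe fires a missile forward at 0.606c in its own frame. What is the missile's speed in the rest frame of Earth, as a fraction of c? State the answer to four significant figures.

First combine the missile and interstellar probe (S''→S'): u₁ = (0.606 + 0.4957)/(1 + 0.606×0.4957) = 1.1017/1.3003942 = 0.8472.
Then combine with the platform (S'→S): u = (0.8472 + 0.7814)/(1 + 0.8472×0.7814) = 1.6286/1.66200208 = 0.9799.

0.9799c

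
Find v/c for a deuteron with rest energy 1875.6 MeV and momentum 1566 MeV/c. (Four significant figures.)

βγ = pc/(mc²) = 1566/1875.6 = 0.83493.
Since γ² = 1 + (βγ)² = 1.697108, γ = √1.697108 = 1.30273, and β = (βγ)/γ = 0.83493/1.30273 = 0.6409.

0.6409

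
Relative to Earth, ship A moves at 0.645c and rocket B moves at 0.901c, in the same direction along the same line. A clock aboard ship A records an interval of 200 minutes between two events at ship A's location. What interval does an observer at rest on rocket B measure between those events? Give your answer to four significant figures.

Transform ship A's velocity into rocket B's frame: (0.645 − 0.901)/(1 − 0.645·0.901) = −0.256/0.418855, so the relative speed is 0.61119c.
At |u| = 0.61119c, γ = (1 − 0.373553)^(−1/2) = 1.2634.
The clock on ship A records proper time, so rocket B measures Δt = γΔτ = 1.2634 × 200 = 252.7 minutes.

252.7 minutes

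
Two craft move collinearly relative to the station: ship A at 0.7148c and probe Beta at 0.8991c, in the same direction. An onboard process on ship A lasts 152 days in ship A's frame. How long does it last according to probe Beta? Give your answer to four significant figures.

Transform ship A's velocity into probe Beta's frame: (0.7148 − 0.8991)/(1 − 0.7148·0.8991) = −0.1843/0.35732332, so the relative speed is 0.51578c.
γ for this relative speed: γ = 1/√(1 − 0.266029) = 1.1672.
The clock on ship A records proper time, so probe Beta measures Δt = γΔτ = 1.1672 × 152 = 177.4 days.

177.4 days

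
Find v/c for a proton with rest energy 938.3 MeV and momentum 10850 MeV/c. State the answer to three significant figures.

0.996

pc/(mc²) = 10850/938.3 = 11.563 = βγ = β/√(1−β²).
So β² = x²/(1 + x²) with x = 11.563: x² = 133.703, β² = 133.703/134.703 = 0.992576, β = 0.996.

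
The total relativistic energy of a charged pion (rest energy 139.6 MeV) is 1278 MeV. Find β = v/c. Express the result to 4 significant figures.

0.9940

γ = E/(mc²) = 1278/139.6 = 9.1547.
β = √(1 − 1/γ²) = √(1 − 0.011932) = √0.988068 = 0.9940.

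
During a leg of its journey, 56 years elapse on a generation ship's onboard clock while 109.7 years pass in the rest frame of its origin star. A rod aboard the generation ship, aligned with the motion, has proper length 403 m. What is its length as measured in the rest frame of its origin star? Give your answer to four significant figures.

γ = Δt/Δτ = 109.7/56 = 1.95893.
The rod contracts by the same γ: 403 m / 1.95893 = 205.7 m.

205.7 m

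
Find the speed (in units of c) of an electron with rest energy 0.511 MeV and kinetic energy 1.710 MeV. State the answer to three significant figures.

K = (γ−1)mc², so γ = 1 + 1.710/0.511 = 4.3464.
Then v/c = √(1 − γ⁻²) = √(1 − 0.0529347) = √0.9470653 = 0.973.

0.973c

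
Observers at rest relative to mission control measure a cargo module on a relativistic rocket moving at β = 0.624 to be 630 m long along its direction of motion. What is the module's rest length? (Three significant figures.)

806 m

β² = 0.389376, so γ = 1/√0.610624 = 1.2797.
Proper length: L₀ = γ·L = 1.2797 × 630 = 806 m.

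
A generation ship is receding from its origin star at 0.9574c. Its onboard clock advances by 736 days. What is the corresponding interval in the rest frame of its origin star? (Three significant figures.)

With β = 0.9574, γ = 1/√(1 − 0.9574²) = 1/√0.08338524 = 3.463.
Time dilation: Δt = γ·Δτ = 3.463 × 736 = 2550 days.

2550 days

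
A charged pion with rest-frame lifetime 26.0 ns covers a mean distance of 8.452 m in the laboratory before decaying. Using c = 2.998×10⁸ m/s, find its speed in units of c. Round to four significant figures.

Let x = d/(cτ) = 8.452 m / (2.998×10⁸ m/s × 2.600×10^-8 s) = 1.0843. Since d = βγcτ, x = βγ = β/√(1−β²).
Solving: β² = x²/(1+x²) = 1.17571/2.17571 = 0.54038, so β = 0.7351.

0.7351c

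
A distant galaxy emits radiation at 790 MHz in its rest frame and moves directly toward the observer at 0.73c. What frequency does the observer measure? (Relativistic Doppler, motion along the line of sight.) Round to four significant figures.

Relativistic Doppler (source moving toward): f_obs = f_src · √((1+β)/(1−β)).
With β = 0.73: factor = √(1.73/0.27) = 2.5313.
f_obs = 790 × 2.5313 = 2000 MHz.

2000 MHz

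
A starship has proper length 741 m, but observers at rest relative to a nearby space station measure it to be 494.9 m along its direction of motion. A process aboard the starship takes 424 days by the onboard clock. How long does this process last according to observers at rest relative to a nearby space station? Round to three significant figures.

γ = L₀/L = 741/494.9 = 1.49727.
Δt = γΔτ = 1.49727 × 424 = 635 days.

635 days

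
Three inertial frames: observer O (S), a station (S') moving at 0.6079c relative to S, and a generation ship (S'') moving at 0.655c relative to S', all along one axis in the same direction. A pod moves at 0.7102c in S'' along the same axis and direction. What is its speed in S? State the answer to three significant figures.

First combine the pod and generation ship (S''→S'): u₁ = (0.7102 + 0.655)/(1 + 0.7102×0.655) = 1.3652/1.465181 = 0.93176.
Then combine with the station (S'→S): u = (0.93176 + 0.6079)/(1 + 0.93176×0.6079) = 1.53966/1.566416904 = 0.98292.

0.983c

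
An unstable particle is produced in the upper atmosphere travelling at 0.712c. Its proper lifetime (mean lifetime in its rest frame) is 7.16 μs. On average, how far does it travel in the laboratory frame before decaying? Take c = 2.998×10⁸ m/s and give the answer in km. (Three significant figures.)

With β = 0.712, γ = 1/√(1 − 0.712²) = 1/√0.493056 = 1.4241.
Lab-frame lifetime: Δt = γτ = 1.4241 × 7.16 μs = 10.197 μs.
Distance: d = vΔt = 0.712 × 2.998×10⁸ m/s × 1.0197×10^-5 s = 2180 m = 2.18 km.

2.18 km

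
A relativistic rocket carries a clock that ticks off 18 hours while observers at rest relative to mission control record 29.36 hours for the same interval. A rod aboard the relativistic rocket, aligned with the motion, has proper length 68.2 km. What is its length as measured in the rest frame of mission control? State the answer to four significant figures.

41.81 km

From Δt = γΔτ: γ = 29.36/18 = 1.63111.
The rod contracts by the same γ: 68.2 km / 1.63111 = 41.81 km.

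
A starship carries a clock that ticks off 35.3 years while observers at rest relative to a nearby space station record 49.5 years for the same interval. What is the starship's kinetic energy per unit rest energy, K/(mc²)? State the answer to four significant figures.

The time-dilation ratio gives γ = 49.5/35.3 = 1.40227.
Since K = (γ−1)mc², K/(mc²) = 1.40227 − 1 = 0.4023.

0.4023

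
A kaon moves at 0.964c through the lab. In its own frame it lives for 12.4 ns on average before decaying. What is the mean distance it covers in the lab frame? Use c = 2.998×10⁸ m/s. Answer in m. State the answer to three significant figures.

13.5 m

γ = 1/√(1 − β²) = 1/√(1 − 0.929296) = 1/√0.070704 = 1/0.265902 = 3.7608.
Lab-frame lifetime: Δt = γτ = 3.7608 × 12.4 ns = 46.634 ns.
Distance: d = vΔt = 0.964 × 2.998×10⁸ m/s × 4.6634×10^-8 s = 13.5 m.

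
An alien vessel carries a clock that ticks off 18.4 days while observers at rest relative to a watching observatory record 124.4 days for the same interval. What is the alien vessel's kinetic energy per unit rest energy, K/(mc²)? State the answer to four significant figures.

5.761

From Δt = γΔτ: γ = 124.4/18.4 = 6.76087.
K/(mc²) = γ − 1 = 6.76087 − 1 = 5.761.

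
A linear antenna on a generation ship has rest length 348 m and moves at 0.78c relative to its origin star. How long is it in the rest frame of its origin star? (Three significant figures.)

Lorentz factor: γ = (1 − 0.6084)^(−1/2) = 1.598.
Along the direction of motion the measured length is L₀/γ = 348/1.598 = 218 m.

218 m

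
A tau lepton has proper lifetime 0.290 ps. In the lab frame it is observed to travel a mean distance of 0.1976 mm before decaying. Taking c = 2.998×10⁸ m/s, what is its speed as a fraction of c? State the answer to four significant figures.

Let x = d/(cτ) = 1.976×10^-4 m / (2.998×10⁸ m/s × 2.900×10^-13 s) = 2.2728. Since d = βγcτ, x = βγ = β/√(1−β²).
Solving: β² = x²/(1+x²) = 5.16562/6.16562 = 0.83781, so β = 0.9153.

0.9153c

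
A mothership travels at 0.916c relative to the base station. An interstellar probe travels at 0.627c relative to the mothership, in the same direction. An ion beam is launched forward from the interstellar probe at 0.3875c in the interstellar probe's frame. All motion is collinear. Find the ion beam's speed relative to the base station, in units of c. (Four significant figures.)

Compose velocities in two stages. Stage 1 (into S'): u₁ = (0.3875+0.627)/(1+0.3875×0.627) = 0.8162.
Stage 2 (into S): u = (0.8162+0.916)/(1+0.8162×0.916) = 0.99117, so the speed is 0.9912c.

0.9912c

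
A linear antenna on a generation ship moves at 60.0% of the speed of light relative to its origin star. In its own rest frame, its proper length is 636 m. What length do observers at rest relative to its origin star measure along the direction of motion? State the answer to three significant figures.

509 m

With β = 0.6, γ = 1/√(1 − 0.6²) = 1/√0.64 = 1.25.
Length contraction: L = L₀/γ = 636/1.25 = 509 m.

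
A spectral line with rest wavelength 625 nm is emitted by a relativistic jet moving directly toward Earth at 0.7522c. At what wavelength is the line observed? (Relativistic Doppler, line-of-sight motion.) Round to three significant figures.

Relativistic Doppler for wavelength: λ_obs = λ_src · √((1−β)/(1+β)).
With β = 0.7522: factor = √(0.2478/1.7522) = 0.37606.
λ_obs = 625 × 0.37606 = 235 nm.

235 nm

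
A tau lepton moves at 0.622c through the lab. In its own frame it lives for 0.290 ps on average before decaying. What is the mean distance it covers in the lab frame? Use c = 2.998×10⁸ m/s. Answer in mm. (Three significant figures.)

0.0691 mm

γ = 1/√(1 − β²) = 1/√(1 − 0.386884) = 1/√0.613116 = 1/0.783017 = 1.2771.
Lab-frame lifetime: Δt = γτ = 1.2771 × 0.290 ps = 0.37036 ps.
Distance: d = vΔt = 0.622 × 2.998×10⁸ m/s × 3.7036×10^-13 s = 6.91×10^-5 m = 0.0691 mm.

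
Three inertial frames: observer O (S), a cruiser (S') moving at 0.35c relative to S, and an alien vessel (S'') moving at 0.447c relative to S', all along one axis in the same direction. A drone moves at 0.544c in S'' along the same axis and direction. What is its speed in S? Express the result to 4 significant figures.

Compose velocities in two stages. Stage 1 (into S'): u₁ = (0.544+0.447)/(1+0.544×0.447) = 0.79716.
Stage 2 (into S): u = (0.79716+0.35)/(1+0.79716×0.35) = 0.89692, so the speed is 0.8969c.

0.8969c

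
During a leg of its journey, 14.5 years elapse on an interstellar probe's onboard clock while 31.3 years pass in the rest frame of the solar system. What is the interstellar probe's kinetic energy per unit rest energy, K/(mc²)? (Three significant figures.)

γ = Δt/Δτ = 31.3/14.5 = 2.15862.
K/(mc²) = γ − 1 = 2.15862 − 1 = 1.16.

1.16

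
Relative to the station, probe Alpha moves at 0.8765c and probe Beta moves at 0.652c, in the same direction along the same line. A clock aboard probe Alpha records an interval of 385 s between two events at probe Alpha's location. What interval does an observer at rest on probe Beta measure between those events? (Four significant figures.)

Speed of probe Alpha in probe Beta's frame: u = (v_A − v_B)/(1 − v_A v_B/c²) = (0.8765 − 0.652)/(1 − 0.8765×0.652) = 0.2245/0.428522 = 0.52389; |u| = 0.52389c.
γ for this relative speed: γ = 1/√(1 − 0.274461) = 1.174.
The clock on probe Alpha records proper time, so probe Beta measures Δt = γΔτ = 1.174 × 385 = 452.0 s.

452.0 s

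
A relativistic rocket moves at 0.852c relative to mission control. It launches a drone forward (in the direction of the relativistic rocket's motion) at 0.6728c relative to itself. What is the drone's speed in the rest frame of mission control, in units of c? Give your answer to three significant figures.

Relativistic velocity addition: u = (u' + v)/(1 + u'v/c²), with u' = 0.6728c and v = 0.852c.
Numerator: 0.6728 + 0.852 = 1.5248. Denominator: 1 + (0.6728)(0.852) = 1.5732256.
u = 1.5248/1.5732256 = 0.96922, so the speed is 0.969c.

0.969c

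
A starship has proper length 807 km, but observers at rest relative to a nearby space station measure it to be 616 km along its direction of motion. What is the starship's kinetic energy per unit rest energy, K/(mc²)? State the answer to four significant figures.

Length contraction gives γ = L₀/L = 807/616 = 1.31006.
Since K = (γ−1)mc², K/(mc²) = 1.31006 − 1 = 0.3101.

0.3101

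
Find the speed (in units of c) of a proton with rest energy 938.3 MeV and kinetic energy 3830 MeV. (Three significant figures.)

γ = 1 + K/(mc²) = 1 + 3830/938.3 = 5.0819.
β = √(1 − 1/γ²) = √(1 − 0.0387211) = √0.9612789 = 0.980.

0.980c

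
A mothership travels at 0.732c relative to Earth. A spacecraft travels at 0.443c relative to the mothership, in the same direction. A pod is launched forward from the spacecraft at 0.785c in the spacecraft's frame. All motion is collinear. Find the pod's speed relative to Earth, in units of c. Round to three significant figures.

Apply u = (u'+v)/(1+u'v) twice. Pod in the mothership frame: (0.785+0.443)/(1+0.785·0.443) = 1.228/1.347755 = 0.91114c.
That velocity, transformed to the rest frame of Earth: (0.91114+0.732)/(1+0.91114·0.732) = 1.64314/1.66695448 = 0.98571c.

0.986c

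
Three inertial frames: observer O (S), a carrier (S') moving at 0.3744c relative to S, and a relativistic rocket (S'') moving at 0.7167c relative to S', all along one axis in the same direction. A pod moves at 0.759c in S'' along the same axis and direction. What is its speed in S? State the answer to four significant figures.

Apply u = (u'+v)/(1+u'v) twice. Pod in the carrier frame: (0.759+0.7167)/(1+0.759·0.7167) = 1.4757/1.5439753 = 0.95578c.
That velocity, transformed to the rest frame of observer O: (0.95578+0.3744)/(1+0.95578·0.3744) = 1.33018/1.357844032 = 0.97963c.

0.9796c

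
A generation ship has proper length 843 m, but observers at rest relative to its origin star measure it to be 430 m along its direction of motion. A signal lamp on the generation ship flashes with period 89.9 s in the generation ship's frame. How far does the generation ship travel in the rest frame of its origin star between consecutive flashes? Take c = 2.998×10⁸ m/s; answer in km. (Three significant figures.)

4.54×10^7 km

From L = L₀/γ: γ = 843/430 = 1.96047.
β = √(1 − 1/γ²) = 0.86013. Lab-frame period = γτ = 1.96047×89.9 s = 176.25 s. Distance = βc × γτ = 0.86013 × 2.998×10⁸ m/s × 176.25 s = 4.5449×10^10 m = 4.54×10^7 km.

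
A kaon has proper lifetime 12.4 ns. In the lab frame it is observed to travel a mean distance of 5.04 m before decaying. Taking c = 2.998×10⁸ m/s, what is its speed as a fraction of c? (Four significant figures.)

Lab distance = (lab lifetime)·v = γτ·βc, so βγ = d/(cτ) = 5.040/(2.998×10⁸ × 1.240×10^-8) = 1.3557.
With βγ = 1.3557: γ² = 1 + (βγ)² = 2.83792, and β = (βγ)/γ = 1.3557/1.68461 = 0.8048.

0.8048c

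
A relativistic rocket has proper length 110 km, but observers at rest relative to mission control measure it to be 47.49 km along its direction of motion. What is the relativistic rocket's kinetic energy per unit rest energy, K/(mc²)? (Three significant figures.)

1.32

From L = L₀/γ: γ = 110/47.49 = 2.31628.
Since K = (γ−1)mc², K/(mc²) = 2.31628 − 1 = 1.32.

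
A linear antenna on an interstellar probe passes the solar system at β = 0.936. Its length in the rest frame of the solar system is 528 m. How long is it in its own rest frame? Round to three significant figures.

1500 m

γ = 1/√(1 − β²) = 1/√(1 − 0.876096) = 1/√0.123904 = 1/0.352 = 2.8409.
Proper length: L₀ = γ·L = 2.8409 × 528 = 1500 m.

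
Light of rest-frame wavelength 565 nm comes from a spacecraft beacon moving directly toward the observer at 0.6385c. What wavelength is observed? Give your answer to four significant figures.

Relativistic Doppler for wavelength: λ_obs = λ_src · √((1−β)/(1+β)).
With β = 0.6385: factor = √(0.3615/1.6385) = 0.46971.
λ_obs = 565 × 0.46971 = 265.4 nm.

265.4 nm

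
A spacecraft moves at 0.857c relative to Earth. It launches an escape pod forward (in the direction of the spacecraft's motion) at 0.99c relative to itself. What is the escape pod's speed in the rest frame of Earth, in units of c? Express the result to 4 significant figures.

Relativistic velocity addition: u = (u' + v)/(1 + u'v/c²), with u' = 0.99c and v = 0.857c.
Numerator: 0.99 + 0.857 = 1.847. Denominator: 1 + (0.99)(0.857) = 1.84843.
u = 1.847/1.84843 = 0.99923, so the speed is 0.9992c.

0.9992c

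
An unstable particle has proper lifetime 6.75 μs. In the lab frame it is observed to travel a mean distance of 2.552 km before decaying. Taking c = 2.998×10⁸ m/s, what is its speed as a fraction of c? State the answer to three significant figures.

Lab distance = (lab lifetime)·v = γτ·βc, so βγ = d/(cτ) = 2552/(2.998×10⁸ × 6.750×10^-6) = 1.2611.
With βγ = 1.2611: γ² = 1 + (βγ)² = 2.59037, and β = (βγ)/γ = 1.2611/1.60946 = 0.784.

0.784c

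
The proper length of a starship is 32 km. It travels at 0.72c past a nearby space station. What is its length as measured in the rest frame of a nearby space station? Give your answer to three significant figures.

γ = 1/√(1 − β²) = 1/√(1 − 0.5184) = 1/√0.4816 = 1/0.693974 = 1.441.
Length contraction: L = L₀/γ = 32/1.441 = 22.2 km.

22.2 km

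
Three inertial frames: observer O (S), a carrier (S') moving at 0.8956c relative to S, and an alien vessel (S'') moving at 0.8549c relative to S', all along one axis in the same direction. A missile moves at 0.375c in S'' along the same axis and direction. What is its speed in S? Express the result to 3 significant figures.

0.996c

First combine the missile and alien vessel (S''→S'): u₁ = (0.375 + 0.8549)/(1 + 0.375×0.8549) = 1.2299/1.3205875 = 0.93133.
Then combine with the carrier (S'→S): u = (0.93133 + 0.8956)/(1 + 0.93133×0.8956) = 1.82693/1.834099148 = 0.99609.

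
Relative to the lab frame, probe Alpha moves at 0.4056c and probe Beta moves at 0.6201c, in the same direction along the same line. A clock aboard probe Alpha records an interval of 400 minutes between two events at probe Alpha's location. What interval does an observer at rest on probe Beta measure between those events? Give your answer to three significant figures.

Speed of probe Alpha in probe Beta's frame: u = (v_A − v_B)/(1 − v_A v_B/c²) = (0.4056 − 0.6201)/(1 − 0.4056×0.6201) = −0.2145/0.74848744 = −0.28658; |u| = 0.28658c.
γ for this relative speed: γ = 1/√(1 − 0.0821281) = 1.0438.
The clock on probe Alpha records proper time, so probe Beta measures Δt = γΔτ = 1.0438 × 400 = 418 minutes.

418 minutes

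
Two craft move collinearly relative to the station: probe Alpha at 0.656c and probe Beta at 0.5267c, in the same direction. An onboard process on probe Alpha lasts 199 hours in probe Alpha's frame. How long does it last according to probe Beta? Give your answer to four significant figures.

Transform probe Alpha's velocity into probe Beta's frame: (0.656 − 0.5267)/(1 − 0.656·0.5267) = 0.1293/0.6544848, so the relative speed is 0.19756c.
γ for this relative speed: γ = 1/√(1 − 0.03903) = 1.0201.
The clock on probe Alpha records proper time, so probe Beta measures Δt = γΔτ = 1.0201 × 199 = 203.0 hours.

203.0 hours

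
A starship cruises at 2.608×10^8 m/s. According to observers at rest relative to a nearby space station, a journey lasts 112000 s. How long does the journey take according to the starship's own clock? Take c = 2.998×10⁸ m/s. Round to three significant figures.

β = v/c = (2.608×10^8 m/s)/(2.998×10⁸ m/s) = 0.869913.
With β = 0.869913, γ = 1/√(1 − 0.869913²) = 1/√0.2432514 = 2.0276.
The moving clock records proper time: Δτ = Δt/γ = 112000/2.0276 = 55200 s.

55200 s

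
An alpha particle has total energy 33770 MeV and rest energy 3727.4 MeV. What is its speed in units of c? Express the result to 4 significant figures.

γ = E/(mc²) = 33770/3727.4 = 9.0599.
β = √(1 − 1/γ²) = √(1 − 0.012183) = √0.987817 = 0.9939.

0.9939c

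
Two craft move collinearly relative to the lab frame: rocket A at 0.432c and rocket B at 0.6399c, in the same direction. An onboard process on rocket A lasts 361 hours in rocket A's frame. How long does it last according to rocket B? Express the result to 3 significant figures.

377 hours

The velocity of rocket A relative to rocket B is (0.432 − 0.6399)c / (1 − 0.432×0.6399) = −0.28733c; relative speed 0.28733c.
At |u| = 0.28733c, γ = (1 − 0.0825585)^(−1/2) = 1.044.
The clock on rocket A records proper time, so rocket B measures Δt = γΔτ = 1.044 × 361 = 377 hours.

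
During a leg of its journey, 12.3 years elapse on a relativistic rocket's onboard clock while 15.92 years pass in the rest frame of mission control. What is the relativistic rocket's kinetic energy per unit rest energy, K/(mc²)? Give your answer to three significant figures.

The time-dilation ratio gives γ = 15.92/12.3 = 1.29431.
Since K = (γ−1)mc², K/(mc²) = 1.29431 − 1 = 0.294.

0.294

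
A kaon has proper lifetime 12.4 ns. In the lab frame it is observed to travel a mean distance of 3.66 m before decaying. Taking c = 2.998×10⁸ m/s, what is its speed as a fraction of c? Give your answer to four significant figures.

d = βγcτ ⇒ βγ = d/(cτ) = 3.660 m / (3.71752 m) = 0.98453.
β = (βγ)/√(1+(βγ)²) = 0.98453/√1.969299 = 0.7016.

0.7016c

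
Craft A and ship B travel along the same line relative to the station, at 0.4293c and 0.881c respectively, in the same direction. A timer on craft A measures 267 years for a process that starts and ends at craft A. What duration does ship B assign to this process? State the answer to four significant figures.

388.5 years

Transform craft A's velocity into ship B's frame: (0.4293 − 0.881)/(1 − 0.4293·0.881) = −0.4517/0.6217867, so the relative speed is 0.72645c.
γ for this relative speed: γ = 1/√(1 − 0.52773) = 1.4551.
The clock on craft A records proper time, so ship B measures Δt = γΔτ = 1.4551 × 267 = 388.5 years.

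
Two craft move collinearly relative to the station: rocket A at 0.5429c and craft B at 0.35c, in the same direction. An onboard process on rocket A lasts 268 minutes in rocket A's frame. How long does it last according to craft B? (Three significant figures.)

Speed of rocket A in craft B's frame: u = (v_A − v_B)/(1 − v_A v_B/c²) = (0.5429 − 0.35)/(1 − 0.5429×0.35) = 0.1929/0.809985 = 0.23815; |u| = 0.23815c.
At |u| = 0.23815c, γ = (1 − 0.0567154)^(−1/2) = 1.0296.
The clock on rocket A records proper time, so craft B measures Δt = γΔτ = 1.0296 × 268 = 276 minutes.

276 minutes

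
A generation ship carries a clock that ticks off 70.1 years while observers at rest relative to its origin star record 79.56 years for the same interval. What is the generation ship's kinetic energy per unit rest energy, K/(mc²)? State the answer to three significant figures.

0.135

γ = Δt/Δτ = 79.56/70.1 = 1.13495.
Since K = (γ−1)mc², K/(mc²) = 1.13495 − 1 = 0.135.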